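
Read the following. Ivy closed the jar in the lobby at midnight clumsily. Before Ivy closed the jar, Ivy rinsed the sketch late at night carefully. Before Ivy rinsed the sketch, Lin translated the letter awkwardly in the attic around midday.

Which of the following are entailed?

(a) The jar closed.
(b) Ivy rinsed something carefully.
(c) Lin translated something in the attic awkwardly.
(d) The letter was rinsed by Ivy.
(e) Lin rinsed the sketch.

(a) Entailed — 'Ivy closed the jar' is causative; it entails the inchoative 'the jar closed'.
(b) Entailed — dropping 'late at night' and generalizing the patient leaves a sub-description the original still satisfies.
(c) Entailed — the original entails any weakening of itself; this just drops 'around midday' and generalizes the patient.
(d) Not entailed — Ivy rinsed the sketch, not the letter; the letter belongs to the translating event.
(e) Not entailed — the passage has Ivy rinsing the sketch, not Lin.

(a), (b), (c)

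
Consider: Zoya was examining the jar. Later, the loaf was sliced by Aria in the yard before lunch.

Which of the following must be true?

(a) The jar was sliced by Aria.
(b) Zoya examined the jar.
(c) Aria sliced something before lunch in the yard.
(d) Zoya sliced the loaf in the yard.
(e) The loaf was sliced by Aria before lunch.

(b), (c), (e)

(a) Not entailed — Aria sliced the loaf, not the jar; the jar belongs to the examining event.
(b) Entailed — 'examine' is an activity; 'was examining' entails that some examining happened, so 'examined' holds.
(c) Entailed — generalizing the patient leaves a sub-description the original still satisfies.
(d) Not entailed — the passage has Aria slicing the loaf, not Zoya.
(e) Entailed — this follows by dropping conjuncts from the slicing event's description.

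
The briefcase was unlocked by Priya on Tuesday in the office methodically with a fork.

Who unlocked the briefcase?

'Priya' marks the agent of the unlocking event.

Priya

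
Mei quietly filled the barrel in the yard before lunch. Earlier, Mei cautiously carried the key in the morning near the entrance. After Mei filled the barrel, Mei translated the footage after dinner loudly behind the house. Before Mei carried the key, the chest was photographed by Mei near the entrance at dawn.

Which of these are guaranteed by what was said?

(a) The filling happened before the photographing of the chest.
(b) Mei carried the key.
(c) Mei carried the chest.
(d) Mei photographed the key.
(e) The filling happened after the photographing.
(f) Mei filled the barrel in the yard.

(a) Not entailed — the narrative places the photographing before the filling, not after.
(b) Entailed — this follows by dropping conjuncts from the carrying event's description.
(c) Not entailed — Mei carried the key, not the chest; the chest belongs to the photographing event.
(d) Not entailed — Mei photographed the chest, not the key; the key belongs to the carrying event.
(e) Entailed — the narrative places the photographing before the filling.
(f) Entailed — this follows by dropping conjuncts from the filling event's description.

(b), (e), (f)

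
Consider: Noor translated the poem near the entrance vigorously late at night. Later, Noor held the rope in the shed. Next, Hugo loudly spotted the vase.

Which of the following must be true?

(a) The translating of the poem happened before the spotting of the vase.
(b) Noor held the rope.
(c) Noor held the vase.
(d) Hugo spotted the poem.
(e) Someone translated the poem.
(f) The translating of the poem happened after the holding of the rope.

(a), (b), (e)

(a) Entailed — the narrative places the translating before the spotting.
(b) Entailed — the original entails any weakening of itself; this just drops 'in the shed'.
(c) Not entailed — Noor held the rope, not the vase; the vase belongs to the spotting event.
(d) Not entailed — Hugo spotted the vase, not the poem; the poem belongs to the translating event.
(e) Entailed — dropping 'late at night', 'vigorously', 'near the entrance' and generalizing the agent leaves a sub-description the original still satisfies.
(f) Not entailed — the narrative places the translating before the holding, not after.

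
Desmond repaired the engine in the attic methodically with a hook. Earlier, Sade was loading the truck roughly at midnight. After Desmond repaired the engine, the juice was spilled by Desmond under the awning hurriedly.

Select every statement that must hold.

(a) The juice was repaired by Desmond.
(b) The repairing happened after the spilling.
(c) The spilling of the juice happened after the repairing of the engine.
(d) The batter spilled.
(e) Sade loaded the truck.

(c)

(a) Not entailed — Desmond repaired the engine, not the juice; the juice belongs to the spilling event.
(b) Not entailed — the narrative places the repairing before the spilling, not after.
(c) Entailed — the narrative places the repairing before the spilling.
(d) Not entailed — the juice is what spilled, not the batter.
(e) Not entailed — 'was loading' is progressive on an accomplishment; it does not entail the completed 'loaded'.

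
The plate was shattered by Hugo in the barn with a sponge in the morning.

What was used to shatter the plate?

'with a sponge' marks the instrument of the shattering event.

a sponge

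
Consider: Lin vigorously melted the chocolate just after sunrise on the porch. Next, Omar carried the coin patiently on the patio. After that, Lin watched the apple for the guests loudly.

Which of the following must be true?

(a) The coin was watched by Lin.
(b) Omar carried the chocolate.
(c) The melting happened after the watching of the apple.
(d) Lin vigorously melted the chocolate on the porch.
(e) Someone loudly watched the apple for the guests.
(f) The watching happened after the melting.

(d), (e), (f)

(a) Not entailed — Lin watched the apple, not the coin; the coin belongs to the carrying event.
(b) Not entailed — Omar carried the coin, not the chocolate; the chocolate belongs to the melting event.
(c) Not entailed — the narrative places the melting before the watching, not after.
(d) Entailed — dropping 'just after sunrise' leaves a sub-description the original still satisfies.
(e) Entailed — every conjunct here is already in the original watching event.
(f) Entailed — the narrative places the melting before the watching.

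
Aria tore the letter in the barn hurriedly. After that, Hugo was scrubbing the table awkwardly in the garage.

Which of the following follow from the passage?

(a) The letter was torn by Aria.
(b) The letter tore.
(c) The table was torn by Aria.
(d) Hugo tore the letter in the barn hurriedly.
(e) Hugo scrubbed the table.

(a) Entailed — the original entails any weakening of itself; this just drops 'in the barn', 'hurriedly'.
(b) Entailed — 'Aria tore the letter' is causative; it entails the inchoative 'the letter tore'.
(c) Not entailed — Aria tore the letter, not the table; the table belongs to the scrubbing event.
(d) Not entailed — the passage has Aria tearing the letter, not Hugo.
(e) Entailed — 'scrub' is an activity; 'was scrubbing' entails that some scrubbing happened, so 'scrubbed' holds.

(a), (b), (e)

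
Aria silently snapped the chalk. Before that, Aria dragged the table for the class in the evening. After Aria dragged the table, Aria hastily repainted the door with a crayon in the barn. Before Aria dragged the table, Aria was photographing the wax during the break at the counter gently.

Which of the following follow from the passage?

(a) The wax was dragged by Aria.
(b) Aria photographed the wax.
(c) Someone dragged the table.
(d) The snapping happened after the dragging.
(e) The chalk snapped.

(c), (d), (e)

(a) Not entailed — Aria dragged the table, not the wax; the wax belongs to the photographing event.
(b) Not entailed — 'was photographing' is progressive on an accomplishment; it does not entail the completed 'photographed'.
(c) Entailed — dropping 'for the class', 'in the evening' and generalizing the agent leaves a sub-description the original still satisfies.
(d) Entailed — the narrative places the dragging before the snapping.
(e) Entailed — 'Aria snapped the chalk' is causative; it entails the inchoative 'the chalk snapped'.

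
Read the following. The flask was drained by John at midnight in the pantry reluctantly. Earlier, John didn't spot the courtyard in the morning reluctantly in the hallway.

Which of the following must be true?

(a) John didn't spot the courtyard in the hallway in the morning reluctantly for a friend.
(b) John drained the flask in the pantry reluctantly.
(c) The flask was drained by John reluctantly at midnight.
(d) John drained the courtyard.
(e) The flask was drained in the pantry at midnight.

(a) Entailed — under negation, adding a further restriction is entailed: if no such spotting event occurred, none occurred for a friend either.
(b) Entailed — every conjunct here is already in the original draining event.
(c) Entailed — this follows by dropping conjuncts from the draining event's description.
(d) Not entailed — John drained the flask, not the courtyard; the courtyard belongs to the spotting event.
(e) Entailed — this follows by dropping conjuncts from the draining event's description.

(a), (b), (c), (e)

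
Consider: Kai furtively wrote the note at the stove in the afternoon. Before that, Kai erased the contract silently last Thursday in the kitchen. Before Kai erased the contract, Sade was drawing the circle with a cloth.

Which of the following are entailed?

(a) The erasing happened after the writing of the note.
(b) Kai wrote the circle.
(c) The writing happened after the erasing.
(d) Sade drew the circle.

(c)

(a) Not entailed — the narrative places the erasing before the writing, not after.
(b) Not entailed — Kai wrote the note, not the circle; the circle belongs to the drawing event.
(c) Entailed — the narrative places the erasing before the writing.
(d) Not entailed — 'was drawing' is progressive on an accomplishment; it does not entail the completed 'drew'.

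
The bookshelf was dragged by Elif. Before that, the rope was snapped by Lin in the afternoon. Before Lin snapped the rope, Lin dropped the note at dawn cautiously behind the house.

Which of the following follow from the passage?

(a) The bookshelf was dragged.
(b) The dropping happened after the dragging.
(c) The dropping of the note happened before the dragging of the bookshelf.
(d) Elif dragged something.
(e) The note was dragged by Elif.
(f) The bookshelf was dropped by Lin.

(a), (c), (d)

(a) Entailed — this follows by dropping conjuncts from the dragging event's description.
(b) Not entailed — the narrative places the dropping before the dragging, not after.
(c) Entailed — the narrative places the dropping before the dragging.
(d) Entailed — every conjunct here is already in the original dragging event.
(e) Not entailed — Elif dragged the bookshelf, not the note; the note belongs to the dropping event.
(f) Not entailed — Lin dropped the note, not the bookshelf; the bookshelf belongs to the dragging event.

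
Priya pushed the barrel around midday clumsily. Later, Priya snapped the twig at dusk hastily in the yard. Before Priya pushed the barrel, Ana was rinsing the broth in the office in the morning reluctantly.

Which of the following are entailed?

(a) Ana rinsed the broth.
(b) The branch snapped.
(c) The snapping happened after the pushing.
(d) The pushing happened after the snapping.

(a), (c)

(a) Entailed — 'rinse' is an activity; 'was rinsing' entails that some rinsing happened, so 'rinsed' holds.
(b) Not entailed — the twig is what snapped, not the branch.
(c) Entailed — the narrative places the pushing before the snapping.
(d) Not entailed — the narrative places the pushing before the snapping, not after.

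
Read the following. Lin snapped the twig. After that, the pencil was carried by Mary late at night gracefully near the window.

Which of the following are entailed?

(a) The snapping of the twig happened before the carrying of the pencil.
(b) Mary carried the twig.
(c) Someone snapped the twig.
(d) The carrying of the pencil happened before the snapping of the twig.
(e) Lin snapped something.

(a) Entailed — the narrative places the snapping before the carrying.
(b) Not entailed — Mary carried the pencil, not the twig; the twig belongs to the snapping event.
(c) Entailed — generalizing the agent leaves a sub-description the original still satisfies.
(d) Not entailed — the narrative places the snapping before the carrying, not after.
(e) Entailed — every conjunct here is already in the original snapping event.

(a), (c), (e)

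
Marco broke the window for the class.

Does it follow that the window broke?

yes

'Marco broke the window' is the causative; it entails the inchoative 'the window broke'.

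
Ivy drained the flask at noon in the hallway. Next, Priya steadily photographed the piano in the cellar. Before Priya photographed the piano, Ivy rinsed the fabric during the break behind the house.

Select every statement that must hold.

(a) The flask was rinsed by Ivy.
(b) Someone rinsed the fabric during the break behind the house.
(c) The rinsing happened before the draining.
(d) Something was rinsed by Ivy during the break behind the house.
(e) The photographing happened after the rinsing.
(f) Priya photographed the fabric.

(b), (d), (e)

(a) Not entailed — Ivy rinsed the fabric, not the flask; the flask belongs to the draining event.
(b) Entailed — the original entails any weakening of itself; this just generalizes the agent.
(c) Not entailed — the narrative doesn't order the rinsing relative to the draining.
(d) Entailed — this follows by dropping conjuncts from the rinsing event's description.
(e) Entailed — the narrative places the rinsing before the photographing.
(f) Not entailed — Priya photographed the piano, not the fabric; the fabric belongs to the rinsing event.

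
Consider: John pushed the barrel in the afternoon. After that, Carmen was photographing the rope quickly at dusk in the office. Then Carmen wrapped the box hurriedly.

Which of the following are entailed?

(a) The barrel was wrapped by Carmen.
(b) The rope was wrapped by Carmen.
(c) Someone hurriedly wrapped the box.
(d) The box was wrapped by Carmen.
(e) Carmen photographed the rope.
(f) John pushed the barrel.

(a) Not entailed — Carmen wrapped the box, not the barrel; the barrel belongs to the pushing event.
(b) Not entailed — Carmen wrapped the box, not the rope; the rope belongs to the photographing event.
(c) Entailed — the original entails any weakening of itself; this just generalizes the agent.
(d) Entailed — dropping 'hurriedly' leaves a sub-description the original still satisfies.
(e) Not entailed — 'was photographing' is progressive on an accomplishment; it does not entail the completed 'photographed'.
(f) Entailed — the original entails any weakening of itself; this just drops 'in the afternoon'.

(c), (d), (f)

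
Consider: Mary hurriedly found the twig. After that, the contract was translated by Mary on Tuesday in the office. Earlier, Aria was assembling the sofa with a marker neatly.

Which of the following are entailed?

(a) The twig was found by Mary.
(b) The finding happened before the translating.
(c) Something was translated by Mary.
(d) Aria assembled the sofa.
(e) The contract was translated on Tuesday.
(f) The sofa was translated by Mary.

(a), (b), (c), (e)

(a) Entailed — this follows by dropping conjuncts from the finding event's description.
(b) Entailed — the narrative places the finding before the translating.
(c) Entailed — the original entails any weakening of itself; this just drops 'on Tuesday', 'in the office' and generalizes the patient.
(d) Not entailed — 'was assembling' is progressive on an accomplishment; it does not entail the completed 'assembled'.
(e) Entailed — every conjunct here is already in the original translating event.
(f) Not entailed — Mary translated the contract, not the sofa; the sofa belongs to the assembling event.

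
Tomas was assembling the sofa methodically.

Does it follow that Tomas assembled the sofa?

'was assembling' is progressive; for an accomplishment like 'assemble the sofa', it doesn't entail completion.

no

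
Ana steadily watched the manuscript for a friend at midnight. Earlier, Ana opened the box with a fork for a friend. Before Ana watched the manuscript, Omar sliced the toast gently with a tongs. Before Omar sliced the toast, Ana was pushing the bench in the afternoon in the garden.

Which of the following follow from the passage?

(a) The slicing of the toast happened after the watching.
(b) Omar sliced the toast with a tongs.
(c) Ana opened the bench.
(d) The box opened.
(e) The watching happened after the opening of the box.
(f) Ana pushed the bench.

(b), (d), (e), (f)

(a) Not entailed — the narrative places the slicing before the watching, not after.
(b) Entailed — the original entails any weakening of itself; this just drops 'gently'.
(c) Not entailed — Ana opened the box, not the bench; the bench belongs to the pushing event.
(d) Entailed — 'Ana opened the box' is causative; it entails the inchoative 'the box opened'.
(e) Entailed — the narrative places the opening before the watching.
(f) Entailed — 'push' is an activity; 'was pushing' entails that some pushing happened, so 'pushed' holds.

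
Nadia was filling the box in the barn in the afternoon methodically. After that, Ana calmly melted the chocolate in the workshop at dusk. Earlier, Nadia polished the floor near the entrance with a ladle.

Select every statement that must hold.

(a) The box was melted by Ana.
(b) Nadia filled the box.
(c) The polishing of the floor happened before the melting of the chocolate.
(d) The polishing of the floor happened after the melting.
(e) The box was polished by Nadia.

(a) Not entailed — Ana melted the chocolate, not the box; the box belongs to the filling event.
(b) Not entailed — 'was filling' is progressive on an accomplishment; it does not entail the completed 'filled'.
(c) Entailed — the narrative places the polishing before the melting.
(d) Not entailed — the narrative places the polishing before the melting, not after.
(e) Not entailed — Nadia polished the floor, not the box; the box belongs to the filling event.

(c)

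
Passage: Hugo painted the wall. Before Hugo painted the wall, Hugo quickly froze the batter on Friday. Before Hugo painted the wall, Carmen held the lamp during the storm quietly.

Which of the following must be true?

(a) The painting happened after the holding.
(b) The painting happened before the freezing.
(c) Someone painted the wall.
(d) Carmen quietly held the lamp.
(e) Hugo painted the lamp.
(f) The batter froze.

(a), (c), (d), (f)

(a) Entailed — the narrative places the holding before the painting.
(b) Not entailed — the narrative places the freezing before the painting, not after.
(c) Entailed — generalizing the agent leaves a sub-description the original still satisfies.
(d) Entailed — this follows by dropping conjuncts from the holding event's description.
(e) Not entailed — Hugo painted the wall, not the lamp; the lamp belongs to the holding event.
(f) Entailed — 'Hugo froze the batter' is causative; it entails the inchoative 'the batter froze'.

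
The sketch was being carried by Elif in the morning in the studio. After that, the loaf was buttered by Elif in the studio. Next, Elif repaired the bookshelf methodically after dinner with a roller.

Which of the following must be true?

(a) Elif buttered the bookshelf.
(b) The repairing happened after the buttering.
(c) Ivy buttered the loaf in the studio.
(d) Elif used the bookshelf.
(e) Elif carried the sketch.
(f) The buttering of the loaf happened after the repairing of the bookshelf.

(b), (e)

(a) Not entailed — Elif buttered the loaf, not the bookshelf; the bookshelf belongs to the repairing event.
(b) Entailed — the narrative places the buttering before the repairing.
(c) Not entailed — the passage has Elif buttering the loaf, not Ivy.
(d) Not entailed — the bookshelf is the patient, not an instrument — Elif used a roller.
(e) Entailed — 'carry' is an activity; 'was carrying' entails that some carrying happened, so 'carried' holds.
(f) Not entailed — the narrative places the buttering before the repairing, not after.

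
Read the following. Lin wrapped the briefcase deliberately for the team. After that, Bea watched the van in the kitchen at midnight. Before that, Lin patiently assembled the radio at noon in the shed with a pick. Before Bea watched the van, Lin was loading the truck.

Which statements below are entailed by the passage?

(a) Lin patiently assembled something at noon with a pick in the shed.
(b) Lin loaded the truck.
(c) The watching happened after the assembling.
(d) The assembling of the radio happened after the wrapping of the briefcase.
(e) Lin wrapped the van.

(a), (c)

(a) Entailed — generalizing the patient leaves a sub-description the original still satisfies.
(b) Not entailed — 'was loading' is progressive on an accomplishment; it does not entail the completed 'loaded'.
(c) Entailed — the narrative places the assembling before the watching.
(d) Not entailed — the narrative doesn't order the wrapping relative to the assembling.
(e) Not entailed — Lin wrapped the briefcase, not the van; the van belongs to the watching event.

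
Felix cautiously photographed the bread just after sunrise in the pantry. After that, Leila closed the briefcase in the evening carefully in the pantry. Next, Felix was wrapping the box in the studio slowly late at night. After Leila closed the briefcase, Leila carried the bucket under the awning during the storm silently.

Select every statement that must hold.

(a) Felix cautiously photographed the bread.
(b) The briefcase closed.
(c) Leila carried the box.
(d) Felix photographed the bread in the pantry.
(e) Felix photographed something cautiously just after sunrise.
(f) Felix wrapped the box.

(a) Entailed — this follows by dropping conjuncts from the photographing event's description.
(b) Entailed — 'Leila closed the briefcase' is causative; it entails the inchoative 'the briefcase closed'.
(c) Not entailed — Leila carried the bucket, not the box; the box belongs to the wrapping event.
(d) Entailed — every conjunct here is already in the original photographing event.
(e) Entailed — this follows by dropping conjuncts from the photographing event's description.
(f) Not entailed — 'was wrapping' is progressive on an accomplishment; it does not entail the completed 'wrapped'.

(a), (b), (d), (e)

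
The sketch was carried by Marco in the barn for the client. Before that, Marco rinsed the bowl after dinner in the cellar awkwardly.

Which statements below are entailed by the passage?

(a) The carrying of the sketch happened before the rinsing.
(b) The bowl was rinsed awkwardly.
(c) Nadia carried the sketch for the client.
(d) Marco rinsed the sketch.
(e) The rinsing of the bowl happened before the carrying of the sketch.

(b), (e)

(a) Not entailed — the narrative places the rinsing before the carrying, not after.
(b) Entailed — dropping 'after dinner', 'in the cellar' and generalizing the agent leaves a sub-description the original still satisfies.
(c) Not entailed — the passage has Marco carrying the sketch, not Nadia.
(d) Not entailed — Marco rinsed the bowl, not the sketch; the sketch belongs to the carrying event.
(e) Entailed — the narrative places the rinsing before the carrying.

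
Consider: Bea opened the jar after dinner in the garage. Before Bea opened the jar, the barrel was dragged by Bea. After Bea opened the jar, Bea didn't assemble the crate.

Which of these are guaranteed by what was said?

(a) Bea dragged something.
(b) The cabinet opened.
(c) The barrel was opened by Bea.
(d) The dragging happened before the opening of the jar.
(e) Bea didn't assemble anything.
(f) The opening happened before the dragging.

(a), (d)

(a) Entailed — generalizing the patient leaves a sub-description the original still satisfies.
(b) Not entailed — the jar is what opened, not the cabinet.
(c) Not entailed — Bea opened the jar, not the barrel; the barrel belongs to the dragging event.
(d) Entailed — the narrative places the dragging before the opening.
(e) Not entailed — the original only denies this specific event; Bea may have assembled something else.
(f) Not entailed — the narrative places the dragging before the opening, not after.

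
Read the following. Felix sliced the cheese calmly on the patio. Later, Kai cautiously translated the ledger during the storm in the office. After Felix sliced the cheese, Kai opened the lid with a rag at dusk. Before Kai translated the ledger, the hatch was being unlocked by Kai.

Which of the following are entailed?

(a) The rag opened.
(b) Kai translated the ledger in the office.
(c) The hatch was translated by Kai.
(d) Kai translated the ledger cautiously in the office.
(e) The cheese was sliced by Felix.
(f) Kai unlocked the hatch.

(b), (d), (e)

(a) Not entailed — the lid is what opened, not the rag.
(b) Entailed — this follows by dropping conjuncts from the translating event's description.
(c) Not entailed — Kai translated the ledger, not the hatch; the hatch belongs to the unlocking event.
(d) Entailed — dropping 'during the storm' leaves a sub-description the original still satisfies.
(e) Entailed — every conjunct here is already in the original slicing event.
(f) Not entailed — 'was unlocking' is progressive on an accomplishment; it does not entail the completed 'unlocked'.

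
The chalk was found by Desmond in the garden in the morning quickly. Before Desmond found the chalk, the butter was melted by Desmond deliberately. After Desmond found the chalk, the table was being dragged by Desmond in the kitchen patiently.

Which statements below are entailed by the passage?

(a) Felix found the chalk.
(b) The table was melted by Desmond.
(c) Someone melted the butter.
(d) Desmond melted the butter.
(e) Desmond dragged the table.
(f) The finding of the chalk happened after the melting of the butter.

(c), (d), (e), (f)

(a) Not entailed — the passage has Desmond finding the chalk, not Felix.
(b) Not entailed — Desmond melted the butter, not the table; the table belongs to the dragging event.
(c) Entailed — the original entails any weakening of itself; this just drops 'deliberately' and generalizes the agent.
(d) Entailed — the original entails any weakening of itself; this just drops 'deliberately'.
(e) Entailed — 'drag' is an activity; 'was dragging' entails that some dragging happened, so 'dragged' holds.
(f) Entailed — the narrative places the melting before the finding.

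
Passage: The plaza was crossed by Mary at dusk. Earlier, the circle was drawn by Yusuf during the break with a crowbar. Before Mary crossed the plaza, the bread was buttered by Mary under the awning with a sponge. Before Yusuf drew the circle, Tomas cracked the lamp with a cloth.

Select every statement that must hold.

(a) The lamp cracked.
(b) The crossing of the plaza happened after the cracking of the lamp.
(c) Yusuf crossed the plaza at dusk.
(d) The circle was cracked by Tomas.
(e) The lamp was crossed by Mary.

(a), (b)

(a) Entailed — 'Tomas cracked the lamp' is causative; it entails the inchoative 'the lamp cracked'.
(b) Entailed — the narrative places the cracking before the crossing.
(c) Not entailed — the passage has Mary crossing the plaza, not Yusuf.
(d) Not entailed — Tomas cracked the lamp, not the circle; the circle belongs to the drawing event.
(e) Not entailed — Mary crossed the plaza, not the lamp; the lamp belongs to the cracking event.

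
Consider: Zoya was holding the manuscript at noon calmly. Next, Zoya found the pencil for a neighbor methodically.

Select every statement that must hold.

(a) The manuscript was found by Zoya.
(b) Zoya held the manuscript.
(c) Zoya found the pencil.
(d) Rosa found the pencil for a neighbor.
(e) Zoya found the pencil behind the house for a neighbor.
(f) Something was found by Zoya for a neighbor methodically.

(a) Not entailed — Zoya found the pencil, not the manuscript; the manuscript belongs to the holding event.
(b) Entailed — 'hold' is an activity; 'was holding' entails that some holding happened, so 'held' holds.
(c) Entailed — this follows by dropping conjuncts from the finding event's description.
(d) Not entailed — the passage has Zoya finding the pencil, not Rosa.
(e) Not entailed — 'behind the house' adds information not in the original event.
(f) Entailed — this follows by dropping conjuncts from the finding event's description.

(b), (c), (f)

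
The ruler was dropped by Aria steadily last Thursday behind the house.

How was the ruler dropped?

steadily

'steadily' marks the manner of the dropping event.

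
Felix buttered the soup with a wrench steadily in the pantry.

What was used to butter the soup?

'with a wrench' marks the instrument of the buttering event.

a wrench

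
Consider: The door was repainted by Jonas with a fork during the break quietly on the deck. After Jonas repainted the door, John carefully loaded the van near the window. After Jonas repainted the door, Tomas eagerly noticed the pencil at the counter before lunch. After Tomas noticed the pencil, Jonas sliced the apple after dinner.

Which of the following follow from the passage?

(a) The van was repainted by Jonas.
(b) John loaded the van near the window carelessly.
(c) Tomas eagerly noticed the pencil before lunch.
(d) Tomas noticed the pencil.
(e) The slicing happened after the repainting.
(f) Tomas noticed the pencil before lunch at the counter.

(a) Not entailed — Jonas repainted the door, not the van; the van belongs to the loading event.
(b) Not entailed — 'carelessly' adds a manner not in (and inconsistent with) the original.
(c) Entailed — every conjunct here is already in the original noticing event.
(d) Entailed — the original entails any weakening of itself; this just drops 'eagerly', 'at the counter', 'before lunch'.
(e) Entailed — the narrative places the repainting before the slicing.
(f) Entailed — the original entails any weakening of itself; this just drops 'eagerly'.

(c), (d), (e), (f)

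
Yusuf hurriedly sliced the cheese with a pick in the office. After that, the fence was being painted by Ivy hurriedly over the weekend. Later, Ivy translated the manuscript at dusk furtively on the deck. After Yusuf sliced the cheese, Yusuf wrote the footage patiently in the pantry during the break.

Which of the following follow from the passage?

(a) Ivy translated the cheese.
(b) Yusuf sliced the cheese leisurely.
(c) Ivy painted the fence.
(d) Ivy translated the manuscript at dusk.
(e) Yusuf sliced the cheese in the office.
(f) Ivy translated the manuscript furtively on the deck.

(a) Not entailed — Ivy translated the manuscript, not the cheese; the cheese belongs to the slicing event.
(b) Not entailed — 'leisurely' adds a manner not in (and inconsistent with) the original.
(c) Not entailed — 'was painting' is progressive on an accomplishment; it does not entail the completed 'painted'.
(d) Entailed — the original entails any weakening of itself; this just drops 'furtively', 'on the deck'.
(e) Entailed — this follows by dropping conjuncts from the slicing event's description.
(f) Entailed — every conjunct here is already in the original translating event.

(d), (e), (f)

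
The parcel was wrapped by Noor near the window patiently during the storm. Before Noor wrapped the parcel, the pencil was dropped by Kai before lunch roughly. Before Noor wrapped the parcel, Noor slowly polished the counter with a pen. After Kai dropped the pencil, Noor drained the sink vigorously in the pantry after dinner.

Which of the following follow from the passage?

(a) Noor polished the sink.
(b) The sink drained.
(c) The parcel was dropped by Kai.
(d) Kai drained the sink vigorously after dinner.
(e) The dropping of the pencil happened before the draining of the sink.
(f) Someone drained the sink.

(b), (e), (f)

(a) Not entailed — Noor polished the counter, not the sink; the sink belongs to the draining event.
(b) Entailed — 'Noor drained the sink' is causative; it entails the inchoative 'the sink drained'.
(c) Not entailed — Kai dropped the pencil, not the parcel; the parcel belongs to the wrapping event.
(d) Not entailed — the passage has Noor draining the sink, not Kai.
(e) Entailed — the narrative places the dropping before the draining.
(f) Entailed — every conjunct here is already in the original draining event.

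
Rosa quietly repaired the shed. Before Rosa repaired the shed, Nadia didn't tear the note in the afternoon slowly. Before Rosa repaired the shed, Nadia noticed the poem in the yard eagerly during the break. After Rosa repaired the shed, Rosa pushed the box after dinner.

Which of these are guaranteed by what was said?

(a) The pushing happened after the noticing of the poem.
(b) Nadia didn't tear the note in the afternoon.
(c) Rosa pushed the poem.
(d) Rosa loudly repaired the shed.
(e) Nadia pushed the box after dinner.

(a) Entailed — the narrative places the noticing before the pushing.
(b) Not entailed — dropping 'slowly' under negation is not valid — the original leaves open that Nadia tore the note some other way.
(c) Not entailed — Rosa pushed the box, not the poem; the poem belongs to the noticing event.
(d) Not entailed — 'loudly' adds a manner not in (and inconsistent with) the original.
(e) Not entailed — the passage has Rosa pushing the box, not Nadia.

(a)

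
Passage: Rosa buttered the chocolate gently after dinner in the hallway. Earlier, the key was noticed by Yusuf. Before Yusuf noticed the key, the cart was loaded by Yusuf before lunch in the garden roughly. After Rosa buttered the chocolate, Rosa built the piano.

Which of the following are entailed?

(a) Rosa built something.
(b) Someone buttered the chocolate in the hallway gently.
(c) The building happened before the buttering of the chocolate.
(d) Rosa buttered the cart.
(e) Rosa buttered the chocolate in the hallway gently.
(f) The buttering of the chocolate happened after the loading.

(a) Entailed — the original entails any weakening of itself; this just generalizes the patient.
(b) Entailed — the original entails any weakening of itself; this just drops 'after dinner' and generalizes the agent.
(c) Not entailed — the narrative places the buttering before the building, not after.
(d) Not entailed — Rosa buttered the chocolate, not the cart; the cart belongs to the loading event.
(e) Entailed — the original entails any weakening of itself; this just drops 'after dinner'.
(f) Entailed — the narrative places the loading before the buttering.

(a), (b), (e), (f)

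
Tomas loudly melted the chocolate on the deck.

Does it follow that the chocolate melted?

'Tomas melted the chocolate' is the causative; it entails the inchoative 'the chocolate melted'.

yes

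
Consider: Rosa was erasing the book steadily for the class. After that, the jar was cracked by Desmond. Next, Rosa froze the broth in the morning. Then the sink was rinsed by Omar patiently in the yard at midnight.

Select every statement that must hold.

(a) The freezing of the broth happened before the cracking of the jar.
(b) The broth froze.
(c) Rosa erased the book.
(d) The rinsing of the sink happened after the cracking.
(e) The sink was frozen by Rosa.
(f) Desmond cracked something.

(b), (d), (f)

(a) Not entailed — the narrative places the cracking before the freezing, not after.
(b) Entailed — 'Rosa froze the broth' is causative; it entails the inchoative 'the broth froze'.
(c) Not entailed — 'was erasing' is progressive on an accomplishment; it does not entail the completed 'erased'.
(d) Entailed — the narrative places the cracking before the rinsing.
(e) Not entailed — Rosa froze the broth, not the sink; the sink belongs to the rinsing event.
(f) Entailed — generalizing the patient leaves a sub-description the original still satisfies.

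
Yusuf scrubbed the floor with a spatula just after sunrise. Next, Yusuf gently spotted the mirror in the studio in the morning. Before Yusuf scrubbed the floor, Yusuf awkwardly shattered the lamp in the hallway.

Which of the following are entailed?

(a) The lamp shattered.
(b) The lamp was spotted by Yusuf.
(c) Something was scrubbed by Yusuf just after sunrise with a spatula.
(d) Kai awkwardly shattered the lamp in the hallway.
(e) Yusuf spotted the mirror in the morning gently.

(a), (c), (e)

(a) Entailed — 'Yusuf shattered the lamp' is causative; it entails the inchoative 'the lamp shattered'.
(b) Not entailed — Yusuf spotted the mirror, not the lamp; the lamp belongs to the shattering event.
(c) Entailed — the original entails any weakening of itself; this just generalizes the patient.
(d) Not entailed — the passage has Yusuf shattering the lamp, not Kai.
(e) Entailed — dropping 'in the studio' leaves a sub-description the original still satisfies.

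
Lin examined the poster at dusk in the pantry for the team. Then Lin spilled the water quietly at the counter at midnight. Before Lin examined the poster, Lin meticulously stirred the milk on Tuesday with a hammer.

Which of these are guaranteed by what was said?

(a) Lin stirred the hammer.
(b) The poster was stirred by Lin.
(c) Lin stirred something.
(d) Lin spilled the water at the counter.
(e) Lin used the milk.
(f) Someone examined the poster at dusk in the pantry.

(c), (d), (f)

(a) Not entailed — the hammer is the instrument, not what was stirred.
(b) Not entailed — Lin stirred the milk, not the poster; the poster belongs to the examining event.
(c) Entailed — dropping 'on Tuesday', 'with a hammer', 'meticulously' and generalizing the patient leaves a sub-description the original still satisfies.
(d) Entailed — the original entails any weakening of itself; this just drops 'at midnight', 'quietly'.
(e) Not entailed — the milk is the patient, not an instrument — Lin used a hammer.
(f) Entailed — every conjunct here is already in the original examining event.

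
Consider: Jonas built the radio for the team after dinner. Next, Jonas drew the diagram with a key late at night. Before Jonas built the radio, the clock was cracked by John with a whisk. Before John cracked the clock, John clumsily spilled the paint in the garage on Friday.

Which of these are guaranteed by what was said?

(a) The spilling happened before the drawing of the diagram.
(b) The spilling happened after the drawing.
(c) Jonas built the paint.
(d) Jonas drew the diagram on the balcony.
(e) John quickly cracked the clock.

(a) Entailed — the narrative places the spilling before the drawing.
(b) Not entailed — the narrative places the spilling before the drawing, not after.
(c) Not entailed — Jonas built the radio, not the paint; the paint belongs to the spilling event.
(d) Not entailed — 'on the balcony' adds information not in the original event.
(e) Not entailed — 'quickly' adds information not in the original event.

(a)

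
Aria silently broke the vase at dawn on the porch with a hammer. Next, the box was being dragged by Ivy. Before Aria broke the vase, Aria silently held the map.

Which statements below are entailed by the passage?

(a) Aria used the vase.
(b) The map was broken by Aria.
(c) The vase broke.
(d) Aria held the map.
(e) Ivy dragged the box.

(a) Not entailed — the vase is the patient, not an instrument — Aria used a hammer.
(b) Not entailed — Aria broke the vase, not the map; the map belongs to the holding event.
(c) Entailed — 'Aria broke the vase' is causative; it entails the inchoative 'the vase broke'.
(d) Entailed — this follows by dropping conjuncts from the holding event's description.
(e) Entailed — 'drag' is an activity; 'was dragging' entails that some dragging happened, so 'dragged' holds.

(c), (d), (e)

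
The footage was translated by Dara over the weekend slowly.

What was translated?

'the footage' marks the patient of the translating event.

the footage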